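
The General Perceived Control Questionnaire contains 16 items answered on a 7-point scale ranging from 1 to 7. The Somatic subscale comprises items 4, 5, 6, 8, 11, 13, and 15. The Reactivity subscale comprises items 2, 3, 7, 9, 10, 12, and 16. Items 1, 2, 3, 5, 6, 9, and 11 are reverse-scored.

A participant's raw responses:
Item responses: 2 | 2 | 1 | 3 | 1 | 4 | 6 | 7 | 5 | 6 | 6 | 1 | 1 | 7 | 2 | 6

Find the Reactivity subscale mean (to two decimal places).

Reactivity items: 2, 3, 7, 9, 10, 12, 16.
Of these, items 2, 3, and 9 are reverse-scored; reversed = (1+7) − raw = 8 − raw.
  item 2: 8 − 2 = 6
  item 3: 8 − 1 = 7
  item 7: 6
  item 9: 8 − 5 = 3
  item 10: 6
  item 12: 1
  item 16: 6
Sum = 6 + 7 + 6 + 3 + 6 + 1 + 6 = 35
Mean = 35 / 7 = 5.00

5.00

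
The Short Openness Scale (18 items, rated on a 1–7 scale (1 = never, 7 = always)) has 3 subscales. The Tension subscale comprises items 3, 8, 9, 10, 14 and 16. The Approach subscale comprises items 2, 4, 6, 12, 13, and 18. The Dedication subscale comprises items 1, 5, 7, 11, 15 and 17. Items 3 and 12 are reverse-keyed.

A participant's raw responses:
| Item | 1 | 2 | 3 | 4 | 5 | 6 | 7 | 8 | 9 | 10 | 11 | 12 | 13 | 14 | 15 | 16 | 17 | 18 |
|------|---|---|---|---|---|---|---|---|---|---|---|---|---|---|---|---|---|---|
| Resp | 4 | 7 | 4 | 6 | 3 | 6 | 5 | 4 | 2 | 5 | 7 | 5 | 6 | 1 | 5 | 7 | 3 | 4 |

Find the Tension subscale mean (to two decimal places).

Tension items: 3, 8, 9, 10, 14, 16.
Of these, item 3 is reverse-keyed; reversed = (1+7) − raw = 8 − raw.
  item 3: 8 − 4 = 4
  item 8: 4
  item 9: 2
  item 10: 5
  item 14: 1
  item 16: 7
Sum = 4 + 4 + 2 + 5 + 1 + 7 = 23
Mean = 23 / 6 = 3.83

3.83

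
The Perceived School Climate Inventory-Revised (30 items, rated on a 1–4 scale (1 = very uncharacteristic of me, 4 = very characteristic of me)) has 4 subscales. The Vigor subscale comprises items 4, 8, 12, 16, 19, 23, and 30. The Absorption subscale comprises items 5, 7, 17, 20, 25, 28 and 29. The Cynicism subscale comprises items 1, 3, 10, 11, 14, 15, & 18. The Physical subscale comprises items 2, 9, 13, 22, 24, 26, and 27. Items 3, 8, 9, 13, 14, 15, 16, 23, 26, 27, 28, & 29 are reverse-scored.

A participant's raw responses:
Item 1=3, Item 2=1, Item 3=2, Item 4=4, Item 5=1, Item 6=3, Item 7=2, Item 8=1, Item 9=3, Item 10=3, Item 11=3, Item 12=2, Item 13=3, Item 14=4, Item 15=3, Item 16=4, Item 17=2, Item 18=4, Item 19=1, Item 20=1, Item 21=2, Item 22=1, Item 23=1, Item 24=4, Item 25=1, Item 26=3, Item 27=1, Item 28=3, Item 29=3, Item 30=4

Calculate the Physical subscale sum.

16

Physical items: 2, 9, 13, 22, 24, 26, 27.
Of these, items 9, 13, 26 and 27 are reverse-scored; reversed = (1+4) − raw = 5 − raw.
  item 2: 1
  item 9: 5 − 3 = 2
  item 13: 5 − 3 = 2
  item 22: 1
  item 24: 4
  item 26: 5 − 3 = 2
  item 27: 5 − 1 = 4
Sum = 1 + 2 + 2 + 1 + 4 + 2 + 4 = 16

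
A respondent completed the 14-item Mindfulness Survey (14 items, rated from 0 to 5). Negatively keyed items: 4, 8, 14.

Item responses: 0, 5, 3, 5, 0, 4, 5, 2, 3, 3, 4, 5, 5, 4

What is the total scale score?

41

Reversing items 4, 8, and 14 with 5 − raw:
Total = 0 + 5 + 3 + (5−5) + 0 + 4 + 5 + (5−2) + 3 + 3 + 4 + 5 + 5 + (5−4)
      = 0 + 5 + 3 + 0 + 0 + 4 + 5 + 3 + 3 + 3 + 4 + 5 + 5 + 1 = 41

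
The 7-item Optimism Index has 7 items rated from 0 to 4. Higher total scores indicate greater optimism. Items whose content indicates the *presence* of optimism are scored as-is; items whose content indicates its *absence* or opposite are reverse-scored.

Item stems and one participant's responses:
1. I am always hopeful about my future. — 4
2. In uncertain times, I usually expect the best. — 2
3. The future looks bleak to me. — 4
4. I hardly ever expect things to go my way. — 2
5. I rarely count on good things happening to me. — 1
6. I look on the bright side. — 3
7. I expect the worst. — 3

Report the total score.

15

Items 3, 4, 5, 7 describe the absence/opposite of optimism → reverse-score.
reversed = (0+4) − raw = 4 − raw.
  item 1: 4
  item 2: 2
  item 3: 4 − 4 = 0
  item 4: 4 − 2 = 2
  item 5: 4 − 1 = 3
  item 6: 3
  item 7: 4 − 3 = 1
Total = 4 + 2 + 0 + 2 + 3 + 3 + 1 = 15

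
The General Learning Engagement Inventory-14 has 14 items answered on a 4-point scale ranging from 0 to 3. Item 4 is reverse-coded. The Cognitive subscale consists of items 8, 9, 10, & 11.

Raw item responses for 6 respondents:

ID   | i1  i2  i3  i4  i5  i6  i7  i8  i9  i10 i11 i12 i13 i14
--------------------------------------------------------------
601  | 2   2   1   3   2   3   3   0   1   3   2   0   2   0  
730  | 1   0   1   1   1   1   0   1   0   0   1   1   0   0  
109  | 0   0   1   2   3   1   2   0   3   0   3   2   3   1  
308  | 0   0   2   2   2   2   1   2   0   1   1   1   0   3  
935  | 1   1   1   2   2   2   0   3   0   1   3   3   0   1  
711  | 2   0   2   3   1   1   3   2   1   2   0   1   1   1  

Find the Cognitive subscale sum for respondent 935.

Respondent 935 raw: 1, 1, 1, 2, 2, 2, 0, 3, 0, 1, 3, 3, 0, 1.
Cognitive items: 8, 9, 10, 11.
Reverse-coded (reverse-coded value = 3 − response):
  item 8: 3
  item 9: 0
  item 10: 1
  item 11: 3
Sum = 3 + 0 + 1 + 3 = 7

7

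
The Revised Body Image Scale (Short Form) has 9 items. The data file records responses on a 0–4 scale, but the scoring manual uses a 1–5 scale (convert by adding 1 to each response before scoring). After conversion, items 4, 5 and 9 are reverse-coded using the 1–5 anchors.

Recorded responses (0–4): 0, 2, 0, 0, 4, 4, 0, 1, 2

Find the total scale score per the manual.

22

Convert to 1–5: 1, 3, 1, 1, 5, 5, 1, 2, 3
Reverse-coded (reverse-coded value = 6 − response):
  item 4: 6 − 1 = 5
  item 5: 6 − 5 = 1
  item 9: 6 − 3 = 3
Scored: 1, 3, 1, 5, 1, 5, 1, 2, 3
Total = 22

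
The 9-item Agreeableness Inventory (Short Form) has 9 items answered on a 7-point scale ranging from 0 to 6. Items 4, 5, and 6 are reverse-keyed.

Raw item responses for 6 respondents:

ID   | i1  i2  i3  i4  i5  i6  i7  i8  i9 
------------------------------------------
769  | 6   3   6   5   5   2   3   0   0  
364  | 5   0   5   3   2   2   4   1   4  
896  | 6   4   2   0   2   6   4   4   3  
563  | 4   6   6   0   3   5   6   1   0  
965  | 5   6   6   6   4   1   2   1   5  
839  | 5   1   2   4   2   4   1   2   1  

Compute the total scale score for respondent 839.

20

Respondent 839 raw: 5, 1, 2, 4, 2, 4, 1, 2, 1.
Reverse-coded (reversed = (0+6) − raw = 6 − raw):
  item 1: 5
  item 2: 1
  item 3: 2
  item 4: 6 − 4 = 2
  item 5: 6 − 2 = 4
  item 6: 6 − 4 = 2
  item 7: 1
  item 8: 2
  item 9: 1
Sum = 5 + 1 + 2 + 2 + 4 + 2 + 1 + 2 + 1 = 20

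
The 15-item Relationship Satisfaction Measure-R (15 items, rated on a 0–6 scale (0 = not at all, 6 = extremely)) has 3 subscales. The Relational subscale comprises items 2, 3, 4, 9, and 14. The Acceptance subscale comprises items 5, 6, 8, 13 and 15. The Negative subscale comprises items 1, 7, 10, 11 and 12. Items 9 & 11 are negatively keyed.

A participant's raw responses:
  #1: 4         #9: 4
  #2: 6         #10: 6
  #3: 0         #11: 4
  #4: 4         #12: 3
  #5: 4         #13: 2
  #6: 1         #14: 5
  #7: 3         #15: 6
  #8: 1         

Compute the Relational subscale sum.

17

Relational items: 2, 3, 4, 9, 14.
Of these, item 9 is negatively keyed; reverse-coded value = 6 − response.
  item 2: 6
  item 3: 0
  item 4: 4
  item 9: 6 − 4 = 2
  item 14: 5
Sum = 6 + 0 + 4 + 2 + 5 = 17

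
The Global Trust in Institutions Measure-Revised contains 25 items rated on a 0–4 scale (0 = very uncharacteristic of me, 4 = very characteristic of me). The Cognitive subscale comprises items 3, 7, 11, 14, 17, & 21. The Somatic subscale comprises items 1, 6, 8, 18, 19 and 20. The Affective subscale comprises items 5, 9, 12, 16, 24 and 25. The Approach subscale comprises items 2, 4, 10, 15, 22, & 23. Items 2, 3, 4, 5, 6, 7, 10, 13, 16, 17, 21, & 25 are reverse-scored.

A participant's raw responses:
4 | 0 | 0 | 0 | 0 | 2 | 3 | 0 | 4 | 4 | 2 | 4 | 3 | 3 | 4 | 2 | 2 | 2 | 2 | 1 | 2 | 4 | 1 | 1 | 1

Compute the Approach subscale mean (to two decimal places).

2.83

Approach items: 2, 4, 10, 15, 22, 23.
Of these, items 2, 4, & 10 are reverse-scored; on a 0–4 scale, reversed = 4 − raw.
  item 2: 4 − 0 = 4
  item 4: 4 − 0 = 4
  item 10: 4 − 4 = 0
  item 15: 4
  item 22: 4
  item 23: 1
Sum = 4 + 4 + 0 + 4 + 4 + 1 = 17
Mean = 17 / 6 = 2.83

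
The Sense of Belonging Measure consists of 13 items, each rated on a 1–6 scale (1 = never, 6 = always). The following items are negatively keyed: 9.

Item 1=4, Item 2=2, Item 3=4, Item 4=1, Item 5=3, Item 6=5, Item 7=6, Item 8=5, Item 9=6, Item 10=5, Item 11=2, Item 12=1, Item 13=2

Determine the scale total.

Apply reverse scoring (on a 1–6 scale, reversed = 7 − raw):
  item 9: 7 − 6 = 1
Scored responses: 4, 2, 4, 1, 3, 5, 6, 5, 1, 5, 2, 1, 2
Total = 4 + 2 + 4 + 1 + 3 + 5 + 6 + 5 + 1 + 5 + 2 + 1 + 2 = 41

41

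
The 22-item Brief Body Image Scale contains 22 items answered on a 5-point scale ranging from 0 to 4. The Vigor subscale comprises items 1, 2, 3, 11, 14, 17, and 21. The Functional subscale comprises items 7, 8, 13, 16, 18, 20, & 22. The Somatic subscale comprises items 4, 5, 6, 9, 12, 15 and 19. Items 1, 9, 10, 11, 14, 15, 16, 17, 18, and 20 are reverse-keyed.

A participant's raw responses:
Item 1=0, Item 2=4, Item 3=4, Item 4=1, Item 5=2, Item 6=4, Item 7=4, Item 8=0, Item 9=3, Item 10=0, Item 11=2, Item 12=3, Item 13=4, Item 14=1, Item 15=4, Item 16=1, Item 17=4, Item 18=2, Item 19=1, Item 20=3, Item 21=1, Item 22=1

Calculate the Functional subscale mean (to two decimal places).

Functional items: 7, 8, 13, 16, 18, 20, 22.
Of these, items 16, 18 and 20 are reverse-keyed; reverse-coded value = 4 − response.
  item 7: 4
  item 8: 0
  item 13: 4
  item 16: 4 − 1 = 3
  item 18: 4 − 2 = 2
  item 20: 4 − 3 = 1
  item 22: 1
Sum = 4 + 0 + 4 + 3 + 2 + 1 + 1 = 15
Mean = 15 / 7 = 2.14

2.14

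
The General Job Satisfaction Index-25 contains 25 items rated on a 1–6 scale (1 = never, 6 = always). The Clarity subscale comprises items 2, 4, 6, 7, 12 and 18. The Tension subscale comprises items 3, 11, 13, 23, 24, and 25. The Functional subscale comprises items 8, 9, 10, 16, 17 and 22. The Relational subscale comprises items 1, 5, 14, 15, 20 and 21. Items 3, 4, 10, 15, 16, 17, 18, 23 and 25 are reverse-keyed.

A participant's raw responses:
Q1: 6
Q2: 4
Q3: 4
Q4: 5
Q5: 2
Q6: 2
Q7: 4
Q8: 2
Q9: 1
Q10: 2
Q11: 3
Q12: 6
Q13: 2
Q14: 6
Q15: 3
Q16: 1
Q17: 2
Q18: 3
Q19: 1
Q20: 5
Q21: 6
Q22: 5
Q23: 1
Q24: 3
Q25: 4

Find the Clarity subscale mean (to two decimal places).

3.67

Clarity items: 2, 4, 6, 7, 12, 18.
Of these, items 4 & 18 are reverse-keyed; on a 1–6 scale, reversed = 7 − raw.
  item 2: 4
  item 4: 7 − 5 = 2
  item 6: 2
  item 7: 4
  item 12: 6
  item 18: 7 − 3 = 4
Sum = 4 + 2 + 2 + 4 + 6 + 4 = 22
Mean = 22 / 6 = 3.67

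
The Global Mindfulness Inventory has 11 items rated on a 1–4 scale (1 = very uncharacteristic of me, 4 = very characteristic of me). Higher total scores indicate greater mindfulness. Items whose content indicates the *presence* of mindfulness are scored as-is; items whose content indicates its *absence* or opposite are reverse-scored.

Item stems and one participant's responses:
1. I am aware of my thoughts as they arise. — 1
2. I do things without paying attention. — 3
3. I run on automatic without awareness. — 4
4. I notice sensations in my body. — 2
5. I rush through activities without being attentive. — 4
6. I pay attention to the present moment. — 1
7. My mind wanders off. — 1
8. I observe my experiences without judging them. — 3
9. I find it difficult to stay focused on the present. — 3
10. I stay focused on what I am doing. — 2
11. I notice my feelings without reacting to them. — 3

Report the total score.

Items 2, 3, 5, 7, 9 describe the absence/opposite of mindfulness → reverse-score.
reversed = (1+4) − raw = 5 − raw.
  item 1: 1
  item 2: 5 − 3 = 2
  item 3: 5 − 4 = 1
  item 4: 2
  item 5: 5 − 4 = 1
  item 6: 1
  item 7: 5 − 1 = 4
  item 8: 3
  item 9: 5 − 3 = 2
  item 10: 2
  item 11: 3
Total = 1 + 2 + 1 + 2 + 1 + 1 + 4 + 3 + 2 + 2 + 3 = 22

22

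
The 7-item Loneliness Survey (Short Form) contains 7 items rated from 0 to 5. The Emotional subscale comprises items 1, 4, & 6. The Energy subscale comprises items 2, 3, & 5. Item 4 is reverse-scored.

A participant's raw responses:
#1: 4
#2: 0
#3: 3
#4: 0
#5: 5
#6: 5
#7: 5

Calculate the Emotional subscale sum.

14

Emotional items: 1, 4, 6.
Of these, item 4 is reverse-scored; reverse-coded value = 5 − response.
  item 1: 4
  item 4: 5 − 0 = 5
  item 6: 5
Sum = 4 + 5 + 5 = 14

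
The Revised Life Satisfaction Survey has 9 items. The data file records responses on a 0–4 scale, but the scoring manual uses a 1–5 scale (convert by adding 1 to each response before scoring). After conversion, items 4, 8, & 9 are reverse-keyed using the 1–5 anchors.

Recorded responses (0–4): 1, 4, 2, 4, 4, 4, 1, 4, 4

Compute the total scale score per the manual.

25

Convert to 1–5: 2, 5, 3, 5, 5, 5, 2, 5, 5
Reverse-coded (reverse-coded value = 6 − response):
  item 4: 6 − 5 = 1
  item 8: 6 − 5 = 1
  item 9: 6 − 5 = 1
Scored: 2, 5, 3, 1, 5, 5, 2, 1, 1
Total = 25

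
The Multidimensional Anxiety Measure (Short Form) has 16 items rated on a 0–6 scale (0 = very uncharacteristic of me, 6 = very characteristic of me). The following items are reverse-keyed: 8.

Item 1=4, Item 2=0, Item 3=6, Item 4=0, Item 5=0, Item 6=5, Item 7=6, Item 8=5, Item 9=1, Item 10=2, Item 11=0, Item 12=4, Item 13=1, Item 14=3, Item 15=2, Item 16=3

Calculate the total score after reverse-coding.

Reverse-keyed items use 6 − raw:
  item 8: 6 − 5 = 1
Scored items: 4, 0, 6, 0, 0, 5, 6, 1, 1, 2, 0, 4, 1, 3, 2, 3
Total = 4 + 0 + 6 + 0 + 0 + 5 + 6 + 1 + 1 + 2 + 0 + 4 + 1 + 3 + 2 + 3 = 38

38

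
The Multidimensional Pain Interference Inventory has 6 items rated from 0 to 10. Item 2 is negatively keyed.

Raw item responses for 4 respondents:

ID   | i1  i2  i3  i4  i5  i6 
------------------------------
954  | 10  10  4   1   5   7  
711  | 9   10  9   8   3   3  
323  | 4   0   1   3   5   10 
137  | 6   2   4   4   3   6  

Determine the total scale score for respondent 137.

Respondent 137 raw: 6, 2, 4, 4, 3, 6.
Reverse-coded (on a 0–10 scale, reversed = 10 − raw):
  item 1: 6
  item 2: 10 − 2 = 8
  item 3: 4
  item 4: 4
  item 5: 3
  item 6: 6
Sum = 6 + 8 + 4 + 4 + 3 + 6 = 31

31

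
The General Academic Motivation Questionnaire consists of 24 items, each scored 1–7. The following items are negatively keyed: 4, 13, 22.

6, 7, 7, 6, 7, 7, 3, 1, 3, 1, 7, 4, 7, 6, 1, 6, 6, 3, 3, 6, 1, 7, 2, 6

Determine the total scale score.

97

Reverse-coded items (reversed = (1+7) − raw = 8 − raw):
  item 4: 8 − 6 = 2
  item 13: 8 − 7 = 1
  item 22: 8 − 7 = 1
Scored items: 6, 7, 7, 2, 7, 7, 3, 1, 3, 1, 7, 4, 1, 6, 1, 6, 6, 3, 3, 6, 1, 1, 2, 6
Total = 6 + 7 + 7 + 2 + 7 + 7 + 3 + 1 + 3 + 1 + 7 + 4 + 1 + 6 + 1 + 6 + 6 + 3 + 3 + 6 + 1 + 1 + 2 + 6 = 97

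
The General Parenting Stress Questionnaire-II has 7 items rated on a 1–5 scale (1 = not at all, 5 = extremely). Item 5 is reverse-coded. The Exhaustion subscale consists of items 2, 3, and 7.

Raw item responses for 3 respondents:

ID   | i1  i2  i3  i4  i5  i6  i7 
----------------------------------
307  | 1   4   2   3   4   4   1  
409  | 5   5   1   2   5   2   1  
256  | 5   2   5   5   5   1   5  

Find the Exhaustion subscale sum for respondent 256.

Respondent 256 raw: 5, 2, 5, 5, 5, 1, 5.
Exhaustion items: 2, 3, 7.
Reverse-coded (on a 1–5 scale, reversed = 6 − raw):
  item 2: 2
  item 3: 5
  item 7: 5
Sum = 2 + 5 + 5 = 12

12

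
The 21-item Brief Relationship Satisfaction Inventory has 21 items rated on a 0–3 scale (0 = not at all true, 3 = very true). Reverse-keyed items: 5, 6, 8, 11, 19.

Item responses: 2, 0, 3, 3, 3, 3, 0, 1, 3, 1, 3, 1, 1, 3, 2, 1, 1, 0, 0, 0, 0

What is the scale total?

Reverse-keyed items use 3 − raw:
  item 5: 3 − 3 = 0
  item 6: 3 − 3 = 0
  item 8: 3 − 1 = 2
  item 11: 3 − 3 = 0
  item 19: 3 − 0 = 3
Scored responses: 2, 0, 3, 3, 0, 0, 0, 2, 3, 1, 0, 1, 1, 3, 2, 1, 1, 0, 3, 0, 0
Total = 2 + 0 + 3 + 3 + 0 + 0 + 0 + 2 + 3 + 1 + 0 + 1 + 1 + 3 + 2 + 1 + 1 + 0 + 3 + 0 + 0 = 26

26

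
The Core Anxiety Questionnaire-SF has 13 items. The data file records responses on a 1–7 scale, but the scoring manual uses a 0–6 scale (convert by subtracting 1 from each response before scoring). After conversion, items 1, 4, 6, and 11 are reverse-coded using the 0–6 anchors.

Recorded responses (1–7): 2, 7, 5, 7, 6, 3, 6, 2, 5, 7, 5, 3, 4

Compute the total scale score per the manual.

Convert to 0–6: 1, 6, 4, 6, 5, 2, 5, 1, 4, 6, 4, 2, 3
Reverse-coded (on a 0–6 scale, reversed = 6 − raw):
  item 1: 6 − 1 = 5
  item 4: 6 − 6 = 0
  item 6: 6 − 2 = 4
  item 11: 6 − 4 = 2
Scored: 5, 6, 4, 0, 5, 4, 5, 1, 4, 6, 2, 2, 3
Total = 47

47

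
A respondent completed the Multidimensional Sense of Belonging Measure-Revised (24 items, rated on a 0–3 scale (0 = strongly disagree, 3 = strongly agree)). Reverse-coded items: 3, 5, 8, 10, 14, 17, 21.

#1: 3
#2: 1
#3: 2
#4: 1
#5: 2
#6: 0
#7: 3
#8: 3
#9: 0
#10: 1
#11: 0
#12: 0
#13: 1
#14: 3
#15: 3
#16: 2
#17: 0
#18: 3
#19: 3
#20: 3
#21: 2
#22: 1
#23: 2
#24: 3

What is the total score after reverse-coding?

37

Reverse-coded items (reversed = (0+3) − raw = 3 − raw):
  item 3: 3 − 2 = 1
  item 5: 3 − 2 = 1
  item 8: 3 − 3 = 0
  item 10: 3 − 1 = 2
  item 14: 3 − 3 = 0
  item 17: 3 − 0 = 3
  item 21: 3 − 2 = 1
Scored responses: 3, 1, 1, 1, 1, 0, 3, 0, 0, 2, 0, 0, 1, 0, 3, 2, 3, 3, 3, 3, 1, 1, 2, 3
Total = 3 + 1 + 1 + 1 + 1 + 0 + 3 + 0 + 0 + 2 + 0 + 0 + 1 + 0 + 3 + 2 + 3 + 3 + 3 + 3 + 1 + 1 + 2 + 3 = 37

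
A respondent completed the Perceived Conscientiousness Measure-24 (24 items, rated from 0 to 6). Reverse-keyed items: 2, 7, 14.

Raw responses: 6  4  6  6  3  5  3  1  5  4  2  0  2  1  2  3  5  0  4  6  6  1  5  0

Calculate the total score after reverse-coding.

Reversing items 2, 7, & 14 with 6 − raw:
Total = 6 + (6−4) + 6 + 6 + 3 + 5 + (6−3) + 1 + 5 + 4 + 2 + 0 + 2 + (6−1) + 2 + 3 + 5 + 0 + 4 + 6 + 6 + 1 + 5 + 0
      = 6 + 2 + 6 + 6 + 3 + 5 + 3 + 1 + 5 + 4 + 2 + 0 + 2 + 5 + 2 + 3 + 5 + 0 + 4 + 6 + 6 + 1 + 5 + 0 = 82

82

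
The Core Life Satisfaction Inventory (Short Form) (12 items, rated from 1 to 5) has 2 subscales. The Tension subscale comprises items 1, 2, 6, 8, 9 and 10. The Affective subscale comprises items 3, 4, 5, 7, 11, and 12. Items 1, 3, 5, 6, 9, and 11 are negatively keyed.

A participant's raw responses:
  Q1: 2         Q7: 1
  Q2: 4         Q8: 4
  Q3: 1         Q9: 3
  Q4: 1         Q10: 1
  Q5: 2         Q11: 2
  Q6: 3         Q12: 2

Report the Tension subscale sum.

Tension items: 1, 2, 6, 8, 9, 10.
Of these, items 1, 6, & 9 are negatively keyed; reversed = (1+5) − raw = 6 − raw.
  item 1: 6 − 2 = 4
  item 2: 4
  item 6: 6 − 3 = 3
  item 8: 4
  item 9: 6 − 3 = 3
  item 10: 1
Sum = 4 + 4 + 3 + 4 + 3 + 1 = 19

19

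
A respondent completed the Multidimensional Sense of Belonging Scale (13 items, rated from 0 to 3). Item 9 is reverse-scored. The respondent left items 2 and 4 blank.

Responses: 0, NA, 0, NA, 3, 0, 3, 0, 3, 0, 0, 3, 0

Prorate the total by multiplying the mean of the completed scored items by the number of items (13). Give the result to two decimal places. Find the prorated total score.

Reverse-coded (reverse-coded value = 3 − response):
  item 9: 3 − 3 = 0
Completed scored items (11 of 13): 0, 0, 3, 0, 3, 0, 0, 0, 0, 3, 0; sum = 9.
Person mean = 9 / 11 ≈ 0.8182
Prorated total = (9 / 11) × 13 = 10.64 (to 2 dp)

10.64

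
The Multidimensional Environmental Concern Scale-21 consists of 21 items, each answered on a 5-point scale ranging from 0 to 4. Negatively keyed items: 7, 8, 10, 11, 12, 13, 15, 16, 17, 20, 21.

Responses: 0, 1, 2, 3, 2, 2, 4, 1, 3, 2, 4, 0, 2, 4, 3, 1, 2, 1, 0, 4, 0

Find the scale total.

39

Negatively keyed items use 4 − raw:
  item 7: 4 − 4 = 0
  item 8: 4 − 1 = 3
  item 10: 4 − 2 = 2
  item 11: 4 − 4 = 0
  item 12: 4 − 0 = 4
  item 13: 4 − 2 = 2
  item 15: 4 − 3 = 1
  item 16: 4 − 1 = 3
  item 17: 4 − 2 = 2
  item 20: 4 − 4 = 0
  item 21: 4 − 0 = 4
Scored responses: 0, 1, 2, 3, 2, 2, 0, 3, 3, 2, 0, 4, 2, 4, 1, 3, 2, 1, 0, 0, 4
Total = 0 + 1 + 2 + 3 + 2 + 2 + 0 + 3 + 3 + 2 + 0 + 4 + 2 + 4 + 1 + 3 + 2 + 1 + 0 + 0 + 4 = 39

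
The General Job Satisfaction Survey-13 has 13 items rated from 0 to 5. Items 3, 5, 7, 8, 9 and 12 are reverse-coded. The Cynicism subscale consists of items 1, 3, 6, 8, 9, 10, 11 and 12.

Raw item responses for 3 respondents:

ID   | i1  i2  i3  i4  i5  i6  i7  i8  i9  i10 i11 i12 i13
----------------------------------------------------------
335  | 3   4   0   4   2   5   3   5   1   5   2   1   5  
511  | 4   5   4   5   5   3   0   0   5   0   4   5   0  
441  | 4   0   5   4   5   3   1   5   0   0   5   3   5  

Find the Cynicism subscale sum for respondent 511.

Respondent 511 raw: 4, 5, 4, 5, 5, 3, 0, 0, 5, 0, 4, 5, 0.
Cynicism items: 1, 3, 6, 8, 9, 10, 11, 12.
Reverse-coded (reversed = (0+5) − raw = 5 − raw):
  item 1: 4
  item 3: 5 − 4 = 1
  item 6: 3
  item 8: 5 − 0 = 5
  item 9: 5 − 5 = 0
  item 10: 0
  item 11: 4
  item 12: 5 − 5 = 0
Sum = 4 + 1 + 3 + 5 + 0 + 0 + 4 + 0 = 17

17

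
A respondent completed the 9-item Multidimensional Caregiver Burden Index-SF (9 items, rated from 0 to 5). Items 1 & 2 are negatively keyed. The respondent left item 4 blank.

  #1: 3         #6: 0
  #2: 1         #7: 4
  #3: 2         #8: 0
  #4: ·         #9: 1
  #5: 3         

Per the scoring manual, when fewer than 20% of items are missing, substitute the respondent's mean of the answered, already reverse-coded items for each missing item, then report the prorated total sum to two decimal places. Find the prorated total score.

Reverse-coded (reverse-coded value = 5 − response):
  item 1: 5 − 3 = 2
  item 2: 5 − 1 = 4
Completed scored items (8 of 9): 2, 4, 2, 3, 0, 4, 0, 1; sum = 16.
Person mean = 16 / 8 ≈ 2.0000
Prorated total = (16 / 8) × 9 = 18.00 (to 2 dp)

18.00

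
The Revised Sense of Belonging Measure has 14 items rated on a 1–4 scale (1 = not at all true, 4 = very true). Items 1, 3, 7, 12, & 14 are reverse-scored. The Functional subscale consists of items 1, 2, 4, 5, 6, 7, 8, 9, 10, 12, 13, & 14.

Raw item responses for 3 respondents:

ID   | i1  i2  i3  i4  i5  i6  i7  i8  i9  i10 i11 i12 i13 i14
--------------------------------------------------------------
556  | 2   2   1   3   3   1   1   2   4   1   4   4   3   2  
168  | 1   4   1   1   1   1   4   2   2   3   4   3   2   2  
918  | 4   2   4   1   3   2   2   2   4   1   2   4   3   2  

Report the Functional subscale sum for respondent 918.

Respondent 918 raw: 4, 2, 4, 1, 3, 2, 2, 2, 4, 1, 2, 4, 3, 2.
Functional items: 1, 2, 4, 5, 6, 7, 8, 9, 10, 12, 13, 14.
Reverse-coded (reverse-coded value = 5 − response):
  item 1: 5 − 4 = 1
  item 2: 2
  item 4: 1
  item 5: 3
  item 6: 2
  item 7: 5 − 2 = 3
  item 8: 2
  item 9: 4
  item 10: 1
  item 12: 5 − 4 = 1
  item 13: 3
  item 14: 5 − 2 = 3
Sum = 1 + 2 + 1 + 3 + 2 + 3 + 2 + 4 + 1 + 1 + 3 + 3 = 26

26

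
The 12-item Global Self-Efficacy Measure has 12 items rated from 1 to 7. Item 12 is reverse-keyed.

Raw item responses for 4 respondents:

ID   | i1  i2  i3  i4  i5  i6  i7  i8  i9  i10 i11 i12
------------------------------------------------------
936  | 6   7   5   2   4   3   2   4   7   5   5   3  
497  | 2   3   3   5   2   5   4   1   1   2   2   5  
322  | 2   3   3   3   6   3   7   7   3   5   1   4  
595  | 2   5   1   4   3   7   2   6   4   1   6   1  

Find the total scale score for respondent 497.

Respondent 497 raw: 2, 3, 3, 5, 2, 5, 4, 1, 1, 2, 2, 5.
Reverse-coded (reversed = (1+7) − raw = 8 − raw):
  item 1: 2
  item 2: 3
  item 3: 3
  item 4: 5
  item 5: 2
  item 6: 5
  item 7: 4
  item 8: 1
  item 9: 1
  item 10: 2
  item 11: 2
  item 12: 8 − 5 = 3
Sum = 2 + 3 + 3 + 5 + 2 + 5 + 4 + 1 + 1 + 2 + 2 + 3 = 33

33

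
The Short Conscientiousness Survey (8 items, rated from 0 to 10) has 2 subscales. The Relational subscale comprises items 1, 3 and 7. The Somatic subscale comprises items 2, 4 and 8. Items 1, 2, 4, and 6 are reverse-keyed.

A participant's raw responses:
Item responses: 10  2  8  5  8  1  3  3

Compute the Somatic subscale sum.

16

Somatic items: 2, 4, 8.
Of these, items 2 and 4 are reverse-keyed; on a 0–10 scale, reversed = 10 − raw.
  item 2: 10 − 2 = 8
  item 4: 10 − 5 = 5
  item 8: 3
Sum = 8 + 5 + 3 = 16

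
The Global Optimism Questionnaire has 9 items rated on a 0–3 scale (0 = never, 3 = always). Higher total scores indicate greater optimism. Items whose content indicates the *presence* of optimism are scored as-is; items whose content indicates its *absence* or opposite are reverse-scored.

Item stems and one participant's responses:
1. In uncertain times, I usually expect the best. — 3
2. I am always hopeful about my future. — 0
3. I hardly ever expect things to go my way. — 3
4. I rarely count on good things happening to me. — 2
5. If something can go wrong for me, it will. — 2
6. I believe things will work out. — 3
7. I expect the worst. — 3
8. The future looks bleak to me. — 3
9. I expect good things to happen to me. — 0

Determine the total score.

8

Items 3, 4, 5, 7, 8 describe the absence/opposite of optimism → reverse-score.
on a 0–3 scale, reversed = 3 − raw.
  item 1: 3
  item 2: 0
  item 3: 3 − 3 = 0
  item 4: 3 − 2 = 1
  item 5: 3 − 2 = 1
  item 6: 3
  item 7: 3 − 3 = 0
  item 8: 3 − 3 = 0
  item 9: 0
Total = 3 + 0 + 0 + 1 + 1 + 3 + 0 + 0 + 0 = 8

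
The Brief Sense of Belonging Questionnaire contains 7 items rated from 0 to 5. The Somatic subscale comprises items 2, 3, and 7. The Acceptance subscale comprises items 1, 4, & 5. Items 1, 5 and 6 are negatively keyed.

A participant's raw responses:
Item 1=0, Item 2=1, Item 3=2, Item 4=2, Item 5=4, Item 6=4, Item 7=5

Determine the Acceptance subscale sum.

Acceptance items: 1, 4, 5.
Of these, items 1 and 5 are negatively keyed; reversed = (0+5) − raw = 5 − raw.
  item 1: 5 − 0 = 5
  item 4: 2
  item 5: 5 − 4 = 1
Sum = 5 + 2 + 1 = 8

8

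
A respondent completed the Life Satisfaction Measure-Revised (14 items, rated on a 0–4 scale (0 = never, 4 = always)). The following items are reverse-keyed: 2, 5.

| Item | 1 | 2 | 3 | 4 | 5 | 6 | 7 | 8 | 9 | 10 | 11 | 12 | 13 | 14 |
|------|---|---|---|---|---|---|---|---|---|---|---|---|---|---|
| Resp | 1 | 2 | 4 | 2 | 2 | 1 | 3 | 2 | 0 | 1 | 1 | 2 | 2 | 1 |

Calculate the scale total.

24

Reversing items 2 & 5 with 4 − raw:
Total = 1 + (4−2) + 4 + 2 + (4−2) + 1 + 3 + 2 + 0 + 1 + 1 + 2 + 2 + 1
      = 1 + 2 + 4 + 2 + 2 + 1 + 3 + 2 + 0 + 1 + 1 + 2 + 2 + 1 = 24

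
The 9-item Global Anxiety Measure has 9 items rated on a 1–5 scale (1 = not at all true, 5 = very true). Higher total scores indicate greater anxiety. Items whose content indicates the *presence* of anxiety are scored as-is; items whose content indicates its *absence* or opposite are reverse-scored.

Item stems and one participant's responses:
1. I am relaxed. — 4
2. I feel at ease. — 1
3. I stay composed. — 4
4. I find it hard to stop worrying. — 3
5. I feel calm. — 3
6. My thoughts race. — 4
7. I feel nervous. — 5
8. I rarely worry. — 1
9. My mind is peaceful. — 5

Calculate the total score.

Items 1, 2, 3, 5, 8, 9 describe the absence/opposite of anxiety → reverse-score.
on a 1–5 scale, reversed = 6 − raw.
  item 1: 6 − 4 = 2
  item 2: 6 − 1 = 5
  item 3: 6 − 4 = 2
  item 4: 3
  item 5: 6 − 3 = 3
  item 6: 4
  item 7: 5
  item 8: 6 − 1 = 5
  item 9: 6 − 5 = 1
Total = 2 + 5 + 2 + 3 + 3 + 4 + 5 + 5 + 1 = 30

30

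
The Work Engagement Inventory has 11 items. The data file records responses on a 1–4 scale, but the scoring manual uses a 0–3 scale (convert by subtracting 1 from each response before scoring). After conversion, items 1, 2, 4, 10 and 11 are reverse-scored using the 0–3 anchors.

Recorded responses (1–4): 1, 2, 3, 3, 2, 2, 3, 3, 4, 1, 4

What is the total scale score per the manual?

Convert to 0–3: 0, 1, 2, 2, 1, 1, 2, 2, 3, 0, 3
Reverse-coded (reverse-coded value = 3 − response):
  item 1: 3 − 0 = 3
  item 2: 3 − 1 = 2
  item 4: 3 − 2 = 1
  item 10: 3 − 0 = 3
  item 11: 3 − 3 = 0
Scored: 3, 2, 2, 1, 1, 1, 2, 2, 3, 3, 0
Total = 20

20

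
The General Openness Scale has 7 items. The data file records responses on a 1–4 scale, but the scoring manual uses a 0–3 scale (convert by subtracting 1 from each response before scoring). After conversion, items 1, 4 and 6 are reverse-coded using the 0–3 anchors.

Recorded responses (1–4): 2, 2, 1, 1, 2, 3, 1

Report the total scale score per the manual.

Convert to 0–3: 1, 1, 0, 0, 1, 2, 0
Reverse-coded (on a 0–3 scale, reversed = 3 − raw):
  item 1: 3 − 1 = 2
  item 4: 3 − 0 = 3
  item 6: 3 − 2 = 1
Scored: 2, 1, 0, 3, 1, 1, 0
Total = 8

8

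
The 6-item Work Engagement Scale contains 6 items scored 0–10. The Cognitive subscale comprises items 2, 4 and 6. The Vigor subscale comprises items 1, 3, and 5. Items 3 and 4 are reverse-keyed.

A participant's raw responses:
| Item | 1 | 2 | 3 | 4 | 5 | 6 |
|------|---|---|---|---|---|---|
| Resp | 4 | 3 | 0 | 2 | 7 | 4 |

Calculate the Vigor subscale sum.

21

Vigor items: 1, 3, 5.
Of these, item 3 is reverse-keyed; on a 0–10 scale, reversed = 10 − raw.
  item 1: 4
  item 3: 10 − 0 = 10
  item 5: 7
Sum = 4 + 10 + 7 = 21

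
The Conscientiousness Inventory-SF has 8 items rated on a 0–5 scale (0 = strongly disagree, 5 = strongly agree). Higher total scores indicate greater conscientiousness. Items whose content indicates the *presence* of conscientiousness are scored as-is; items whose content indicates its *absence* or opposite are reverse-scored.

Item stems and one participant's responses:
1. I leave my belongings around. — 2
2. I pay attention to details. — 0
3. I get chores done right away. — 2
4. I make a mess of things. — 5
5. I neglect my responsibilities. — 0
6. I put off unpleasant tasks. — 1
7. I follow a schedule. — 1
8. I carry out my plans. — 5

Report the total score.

Items 1, 4, 5, 6 describe the absence/opposite of conscientiousness → reverse-score.
on a 0–5 scale, reversed = 5 − raw.
  item 1: 5 − 2 = 3
  item 2: 0
  item 3: 2
  item 4: 5 − 5 = 0
  item 5: 5 − 0 = 5
  item 6: 5 − 1 = 4
  item 7: 1
  item 8: 5
Total = 3 + 0 + 2 + 0 + 5 + 4 + 1 + 5 = 20

20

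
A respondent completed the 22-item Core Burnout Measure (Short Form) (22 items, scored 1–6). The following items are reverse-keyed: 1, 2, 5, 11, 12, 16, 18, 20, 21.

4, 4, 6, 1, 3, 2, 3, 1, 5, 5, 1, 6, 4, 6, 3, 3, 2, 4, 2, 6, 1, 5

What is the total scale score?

76

Apply reverse scoring (on a 1–6 scale, reversed = 7 − raw):
  item 1: 7 − 4 = 3
  item 2: 7 − 4 = 3
  item 5: 7 − 3 = 4
  item 11: 7 − 1 = 6
  item 12: 7 − 6 = 1
  item 16: 7 − 3 = 4
  item 18: 7 − 4 = 3
  item 20: 7 − 6 = 1
  item 21: 7 − 1 = 6
Scored responses: 3, 3, 6, 1, 4, 2, 3, 1, 5, 5, 6, 1, 4, 6, 3, 4, 2, 3, 2, 1, 6, 5
Total = 3 + 3 + 6 + 1 + 4 + 2 + 3 + 1 + 5 + 5 + 6 + 1 + 4 + 6 + 3 + 4 + 2 + 3 + 2 + 1 + 6 + 5 = 76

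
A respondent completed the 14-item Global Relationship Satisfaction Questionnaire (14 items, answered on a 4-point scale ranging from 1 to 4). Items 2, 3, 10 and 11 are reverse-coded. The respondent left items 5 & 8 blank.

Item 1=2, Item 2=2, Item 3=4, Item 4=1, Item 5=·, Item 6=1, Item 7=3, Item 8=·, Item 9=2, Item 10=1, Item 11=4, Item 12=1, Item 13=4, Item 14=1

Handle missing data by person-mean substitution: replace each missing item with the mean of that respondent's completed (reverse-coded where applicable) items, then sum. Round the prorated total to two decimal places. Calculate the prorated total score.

28.00

Reverse-coded (reverse-coded value = 5 − response):
  item 2: 5 − 2 = 3
  item 3: 5 − 4 = 1
  item 10: 5 − 1 = 4
  item 11: 5 − 4 = 1
Completed scored items (12 of 14): 2, 3, 1, 1, 1, 3, 2, 4, 1, 1, 4, 1; sum = 24.
Person mean = 24 / 12 ≈ 2.0000
Prorated total = (24 / 12) × 14 = 28.00 (to 2 dp)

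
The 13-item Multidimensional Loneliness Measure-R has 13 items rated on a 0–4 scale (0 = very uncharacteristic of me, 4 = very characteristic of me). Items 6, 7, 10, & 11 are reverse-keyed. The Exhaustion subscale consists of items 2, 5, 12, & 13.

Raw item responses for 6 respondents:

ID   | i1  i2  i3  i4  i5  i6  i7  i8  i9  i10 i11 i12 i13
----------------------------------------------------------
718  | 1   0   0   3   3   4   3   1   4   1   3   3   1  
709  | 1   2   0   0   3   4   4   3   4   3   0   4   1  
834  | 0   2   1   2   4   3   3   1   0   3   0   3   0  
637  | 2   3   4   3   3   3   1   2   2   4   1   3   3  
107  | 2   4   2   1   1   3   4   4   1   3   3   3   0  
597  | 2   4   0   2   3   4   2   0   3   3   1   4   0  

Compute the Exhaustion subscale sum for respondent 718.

Respondent 718 raw: 1, 0, 0, 3, 3, 4, 3, 1, 4, 1, 3, 3, 1.
Exhaustion items: 2, 5, 12, 13.
Reverse-coded (on a 0–4 scale, reversed = 4 − raw):
  item 2: 0
  item 5: 3
  item 12: 3
  item 13: 1
Sum = 0 + 3 + 3 + 1 = 7

7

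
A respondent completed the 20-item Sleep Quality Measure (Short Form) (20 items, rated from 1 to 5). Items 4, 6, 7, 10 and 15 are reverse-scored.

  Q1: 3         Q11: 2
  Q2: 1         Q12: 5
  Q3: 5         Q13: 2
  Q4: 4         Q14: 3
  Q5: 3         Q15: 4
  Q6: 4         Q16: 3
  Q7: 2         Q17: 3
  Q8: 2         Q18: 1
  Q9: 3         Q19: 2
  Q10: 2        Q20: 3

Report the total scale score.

Apply reverse scoring (reversed = (1+5) − raw = 6 − raw):
  item 4: 6 − 4 = 2
  item 6: 6 − 4 = 2
  item 7: 6 − 2 = 4
  item 10: 6 − 2 = 4
  item 15: 6 − 4 = 2
Scored items: 3, 1, 5, 2, 3, 2, 4, 2, 3, 4, 2, 5, 2, 3, 2, 3, 3, 1, 2, 3
Total = 3 + 1 + 5 + 2 + 3 + 2 + 4 + 2 + 3 + 4 + 2 + 5 + 2 + 3 + 2 + 3 + 3 + 1 + 2 + 3 = 55

55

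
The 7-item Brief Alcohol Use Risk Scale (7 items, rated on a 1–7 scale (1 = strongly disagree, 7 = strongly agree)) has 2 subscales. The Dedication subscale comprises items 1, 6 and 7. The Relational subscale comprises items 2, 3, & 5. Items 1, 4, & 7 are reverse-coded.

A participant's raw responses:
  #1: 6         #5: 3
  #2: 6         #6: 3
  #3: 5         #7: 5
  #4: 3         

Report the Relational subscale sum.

14

Relational items: 2, 3, 5.
  item 2: 6
  item 3: 5
  item 5: 3
Sum = 6 + 5 + 3 = 14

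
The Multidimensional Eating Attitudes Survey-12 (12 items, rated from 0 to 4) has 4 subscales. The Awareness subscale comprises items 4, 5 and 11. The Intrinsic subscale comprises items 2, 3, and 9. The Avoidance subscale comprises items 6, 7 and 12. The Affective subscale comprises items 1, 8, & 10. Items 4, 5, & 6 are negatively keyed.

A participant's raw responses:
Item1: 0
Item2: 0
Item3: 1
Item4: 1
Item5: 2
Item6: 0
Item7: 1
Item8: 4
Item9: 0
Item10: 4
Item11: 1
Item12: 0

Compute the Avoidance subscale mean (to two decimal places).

Avoidance items: 6, 7, 12.
Of these, item 6 is negatively keyed; reversed = (0+4) − raw = 4 − raw.
  item 6: 4 − 0 = 4
  item 7: 1
  item 12: 0
Sum = 4 + 1 + 0 = 5
Mean = 5 / 3 = 1.67

1.67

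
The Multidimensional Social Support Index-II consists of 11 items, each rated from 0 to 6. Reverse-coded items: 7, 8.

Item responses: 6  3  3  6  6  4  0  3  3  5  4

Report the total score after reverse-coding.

49

Reversing items 7 and 8 with 6 − raw:
Total = 6 + 3 + 3 + 6 + 6 + 4 + (6−0) + (6−3) + 3 + 5 + 4
      = 6 + 3 + 3 + 6 + 6 + 4 + 6 + 3 + 3 + 5 + 4 = 49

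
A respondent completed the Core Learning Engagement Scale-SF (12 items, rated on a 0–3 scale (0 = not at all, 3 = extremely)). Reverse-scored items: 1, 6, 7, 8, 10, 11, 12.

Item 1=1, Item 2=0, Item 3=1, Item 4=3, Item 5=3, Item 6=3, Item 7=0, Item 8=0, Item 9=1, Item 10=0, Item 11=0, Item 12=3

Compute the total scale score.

Raw sum = 15. Reverse-scored items: 1, 6, 7, 8, 10, 11, 12; their raw sum = 7.
Each reversal replaces raw with 3 − raw, changing the total by 3 − 2·raw per item.
Total = 15 + 7·3 − 2·7 = 15 + 21 − 14 = 22

22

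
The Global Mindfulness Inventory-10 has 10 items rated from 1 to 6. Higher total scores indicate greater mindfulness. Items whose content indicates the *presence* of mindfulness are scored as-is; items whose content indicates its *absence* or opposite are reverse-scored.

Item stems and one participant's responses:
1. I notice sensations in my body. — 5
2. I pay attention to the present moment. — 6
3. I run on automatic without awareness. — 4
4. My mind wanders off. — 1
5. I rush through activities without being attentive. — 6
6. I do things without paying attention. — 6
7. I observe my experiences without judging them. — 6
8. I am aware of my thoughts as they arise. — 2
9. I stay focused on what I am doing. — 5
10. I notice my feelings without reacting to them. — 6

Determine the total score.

41

Items 3, 4, 5, 6 describe the absence/opposite of mindfulness → reverse-score.
reverse-coded value = 7 − response.
  item 1: 5
  item 2: 6
  item 3: 7 − 4 = 3
  item 4: 7 − 1 = 6
  item 5: 7 − 6 = 1
  item 6: 7 − 6 = 1
  item 7: 6
  item 8: 2
  item 9: 5
  item 10: 6
Total = 5 + 6 + 3 + 6 + 1 + 1 + 6 + 2 + 5 + 6 = 41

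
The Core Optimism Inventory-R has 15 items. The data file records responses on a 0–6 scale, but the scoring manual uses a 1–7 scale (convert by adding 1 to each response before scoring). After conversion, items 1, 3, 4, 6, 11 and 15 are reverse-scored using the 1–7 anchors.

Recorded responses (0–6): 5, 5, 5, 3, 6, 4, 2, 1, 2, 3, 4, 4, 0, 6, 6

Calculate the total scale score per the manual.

53

Convert to 1–7: 6, 6, 6, 4, 7, 5, 3, 2, 3, 4, 5, 5, 1, 7, 7
Reverse-coded (on a 1–7 scale, reversed = 8 − raw):
  item 1: 8 − 6 = 2
  item 3: 8 − 6 = 2
  item 4: 8 − 4 = 4
  item 6: 8 − 5 = 3
  item 11: 8 − 5 = 3
  item 15: 8 − 7 = 1
Scored: 2, 6, 2, 4, 7, 3, 3, 2, 3, 4, 3, 5, 1, 7, 1
Total = 53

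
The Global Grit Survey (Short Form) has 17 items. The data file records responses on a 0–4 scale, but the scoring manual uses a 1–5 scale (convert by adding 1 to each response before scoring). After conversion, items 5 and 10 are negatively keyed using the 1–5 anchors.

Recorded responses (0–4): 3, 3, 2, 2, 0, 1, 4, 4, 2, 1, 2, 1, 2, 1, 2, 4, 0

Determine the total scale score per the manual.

57

Convert to 1–5: 4, 4, 3, 3, 1, 2, 5, 5, 3, 2, 3, 2, 3, 2, 3, 5, 1
Reverse-coded (on a 1–5 scale, reversed = 6 − raw):
  item 5: 6 − 1 = 5
  item 10: 6 − 2 = 4
Scored: 4, 4, 3, 3, 5, 2, 5, 5, 3, 4, 3, 2, 3, 2, 3, 5, 1
Total = 57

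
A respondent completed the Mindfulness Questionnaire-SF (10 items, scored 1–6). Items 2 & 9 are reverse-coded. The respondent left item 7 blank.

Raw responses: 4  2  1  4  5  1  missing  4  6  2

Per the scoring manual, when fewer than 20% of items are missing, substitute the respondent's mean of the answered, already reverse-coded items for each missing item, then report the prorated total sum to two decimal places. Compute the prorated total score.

Reverse-coded (reverse-coded value = 7 − response):
  item 2: 7 − 2 = 5
  item 9: 7 − 6 = 1
Completed scored items (9 of 10): 4, 5, 1, 4, 5, 1, 4, 1, 2; sum = 27.
Person mean = 27 / 9 ≈ 3.0000
Prorated total = (27 / 9) × 10 = 30.00 (to 2 dp)

30.00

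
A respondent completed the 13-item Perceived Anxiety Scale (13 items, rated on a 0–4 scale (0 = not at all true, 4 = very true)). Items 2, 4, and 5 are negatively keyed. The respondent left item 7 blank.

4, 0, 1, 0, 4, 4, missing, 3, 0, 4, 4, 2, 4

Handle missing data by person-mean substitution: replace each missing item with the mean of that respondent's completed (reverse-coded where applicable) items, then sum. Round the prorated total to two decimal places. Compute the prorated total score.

Reverse-coded (reverse-coded value = 4 − response):
  item 2: 4 − 0 = 4
  item 4: 4 − 0 = 4
  item 5: 4 − 4 = 0
Completed scored items (12 of 13): 4, 4, 1, 4, 0, 4, 3, 0, 4, 4, 2, 4; sum = 34.
Person mean = 34 / 12 ≈ 2.8333
Prorated total = (34 / 12) × 13 = 36.83 (to 2 dp)

36.83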